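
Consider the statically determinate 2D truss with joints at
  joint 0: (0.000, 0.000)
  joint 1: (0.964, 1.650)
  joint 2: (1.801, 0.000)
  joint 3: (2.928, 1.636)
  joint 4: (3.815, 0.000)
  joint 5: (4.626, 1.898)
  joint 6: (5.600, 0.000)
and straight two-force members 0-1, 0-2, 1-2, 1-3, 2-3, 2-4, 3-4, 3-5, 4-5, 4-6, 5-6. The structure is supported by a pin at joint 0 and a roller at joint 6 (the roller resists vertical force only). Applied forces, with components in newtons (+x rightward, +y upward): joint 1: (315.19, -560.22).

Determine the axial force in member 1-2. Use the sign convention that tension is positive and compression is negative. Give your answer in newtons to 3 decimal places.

-208.774

N=7 nodes, M=11 members, R=3 reactions → 2N=14, M+R=14
member 0 (0-1): L=1.9110, (cx,cy)=(0.5045,0.8634)
member 1 (0-2): L=1.8010, (cx,cy)=(1.0000,0.0000)
member 2 (1-2): L=1.8502, (cx,cy)=(0.4524,-0.8918)
member 3 (1-3): L=1.9640, (cx,cy)=(1.0000,-0.0071)
member 4 (2-3): L=1.9866, (cx,cy)=(0.5673,0.8235)
member 5 (2-4): L=2.0140, (cx,cy)=(1.0000,0.0000)
member 6 (3-4): L=1.8610, (cx,cy)=(0.4766,-0.8791)
member 7 (3-5): L=1.7181, (cx,cy)=(0.9883,0.1525)
member 8 (4-5): L=2.0640, (cx,cy)=(0.3929,0.9196)
member 9 (4-6): L=1.7850, (cx,cy)=(1.0000,0.0000)
member 10 (5-6): L=2.1333, (cx,cy)=(0.4566,-0.8897)
solve A·x = −loads:
  F[0-1] = -429.5781 N (compression)
  F[0-2] = +531.8935 N (tension)
  F[1-2] = -208.7737 N (compression)
  F[1-3] = -437.4565 N (compression)
  F[2-3] = +226.0901 N (tension)
  F[2-4] = +309.1849 N (tension)
  F[3-4] = -248.7943 N (compression)
  F[3-5] = -192.8579 N (compression)
  F[4-5] = +237.8460 N (tension)
  F[4-6] = +97.1467 N (tension)
  F[5-6] = -212.7778 N (compression)
  Rx@0 = -315.1900 N
  Ry@0 = +370.9136 N
  Ry@6 = +189.3064 N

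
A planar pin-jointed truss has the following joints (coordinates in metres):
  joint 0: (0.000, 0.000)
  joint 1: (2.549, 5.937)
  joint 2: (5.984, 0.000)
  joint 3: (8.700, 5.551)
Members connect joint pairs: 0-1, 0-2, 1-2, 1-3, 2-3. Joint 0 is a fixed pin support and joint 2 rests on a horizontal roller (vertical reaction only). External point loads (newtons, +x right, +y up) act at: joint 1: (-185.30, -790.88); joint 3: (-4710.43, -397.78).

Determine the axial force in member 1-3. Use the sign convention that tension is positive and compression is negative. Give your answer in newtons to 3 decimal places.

N=4 nodes, M=5 members, R=3 reactions → 2N=8, M+R=8
member 0 (0-1): L=6.4611, (cx,cy)=(0.3945,0.9189)
member 1 (0-2): L=5.9840, (cx,cy)=(1.0000,0.0000)
member 2 (1-2): L=6.8591, (cx,cy)=(0.5008,-0.8656)
member 3 (1-3): L=6.1631, (cx,cy)=(0.9980,-0.0626)
member 4 (2-3): L=6.1798, (cx,cy)=(0.4395,0.8982)
solve A·x = −loads:
  F[0-1] = -5252.9497 N (compression)
  F[0-2] = -2823.3523 N (compression)
  F[1-2] = +4980.4854 N (tension)
  F[1-3] = -4389.8977 N (compression)
  F[2-3] = -748.9301 N (compression)
  Rx@0 = +4895.7300 N
  Ry@0 = +4826.8759 N
  Ry@2 = -3638.2159 N

-4389.898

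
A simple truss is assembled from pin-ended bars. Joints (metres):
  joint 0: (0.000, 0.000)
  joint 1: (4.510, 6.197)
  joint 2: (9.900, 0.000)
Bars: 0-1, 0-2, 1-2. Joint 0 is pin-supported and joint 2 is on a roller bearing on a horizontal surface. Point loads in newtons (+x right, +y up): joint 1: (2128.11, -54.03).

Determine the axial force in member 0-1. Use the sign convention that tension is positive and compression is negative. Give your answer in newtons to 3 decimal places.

N=3 nodes, M=3 members, R=3 reactions → 2N=6, M+R=6
member 0 (0-1): L=7.6644, (cx,cy)=(0.5884,0.8085)
member 1 (0-2): L=9.9000, (cx,cy)=(1.0000,0.0000)
member 2 (1-2): L=8.2131, (cx,cy)=(0.6563,-0.7545)
solve A·x = −loads:
  F[0-1] = +1611.1606 N (tension)
  F[0-2] = +1180.0460 N (tension)
  F[1-2] = -1798.1129 N (compression)
  Rx@0 = -2128.1100 N
  Ry@0 = -1302.6945 N
  Ry@2 = +1356.7245 N

1611.161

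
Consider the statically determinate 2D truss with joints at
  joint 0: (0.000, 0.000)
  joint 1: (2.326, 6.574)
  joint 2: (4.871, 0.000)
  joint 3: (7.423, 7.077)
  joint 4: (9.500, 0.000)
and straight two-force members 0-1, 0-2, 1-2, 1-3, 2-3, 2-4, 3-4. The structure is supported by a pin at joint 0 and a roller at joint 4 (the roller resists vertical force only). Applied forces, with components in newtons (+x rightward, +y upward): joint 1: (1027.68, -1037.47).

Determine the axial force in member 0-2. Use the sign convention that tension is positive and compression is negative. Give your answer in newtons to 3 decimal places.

N=5 nodes, M=7 members, R=3 reactions → 2N=10, M+R=10
member 0 (0-1): L=6.9734, (cx,cy)=(0.3336,0.9427)
member 1 (0-2): L=4.8710, (cx,cy)=(1.0000,0.0000)
member 2 (1-2): L=7.0494, (cx,cy)=(0.3610,-0.9326)
member 3 (1-3): L=5.1218, (cx,cy)=(0.9952,0.0982)
member 4 (2-3): L=7.5231, (cx,cy)=(0.3392,0.9407)
member 5 (2-4): L=4.6290, (cx,cy)=(1.0000,0.0000)
member 6 (3-4): L=7.3755, (cx,cy)=(0.2816,-0.9595)
solve A·x = −loads:
  F[0-1] = -76.6912 N (compression)
  F[0-2] = +1053.2607 N (tension)
  F[1-2] = -1104.2440 N (compression)
  F[1-3] = -657.7842 N (compression)
  F[2-3] = +1094.6788 N (tension)
  F[2-4] = +283.2641 N (tension)
  F[3-4] = -1005.8794 N (compression)
  Rx@0 = -1027.6800 N
  Ry@0 = +72.2991 N
  Ry@4 = +965.1709 N

1053.261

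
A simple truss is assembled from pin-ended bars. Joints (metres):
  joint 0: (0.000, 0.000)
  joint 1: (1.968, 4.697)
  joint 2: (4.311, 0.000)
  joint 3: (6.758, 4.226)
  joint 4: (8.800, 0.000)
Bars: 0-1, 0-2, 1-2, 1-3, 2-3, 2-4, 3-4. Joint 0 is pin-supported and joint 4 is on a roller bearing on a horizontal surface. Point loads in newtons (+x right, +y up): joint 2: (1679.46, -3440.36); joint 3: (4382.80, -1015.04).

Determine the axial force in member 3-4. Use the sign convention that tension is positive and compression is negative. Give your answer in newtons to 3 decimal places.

N=5 nodes, M=7 members, R=3 reactions → 2N=10, M+R=10
member 0 (0-1): L=5.0926, (cx,cy)=(0.3864,0.9223)
member 1 (0-2): L=4.3110, (cx,cy)=(1.0000,0.0000)
member 2 (1-2): L=5.2489, (cx,cy)=(0.4464,-0.8948)
member 3 (1-3): L=4.8131, (cx,cy)=(0.9952,-0.0979)
member 4 (2-3): L=4.8833, (cx,cy)=(0.5011,0.8654)
member 5 (2-4): L=4.4890, (cx,cy)=(1.0000,0.0000)
member 6 (3-4): L=4.6935, (cx,cy)=(0.4351,-0.9004)
solve A·x = −loads:
  F[0-1] = +123.8517 N (tension)
  F[0-2] = +6014.3986 N (tension)
  F[1-2] = -139.7682 N (compression)
  F[1-3] = +110.7821 N (tension)
  F[2-3] = +4120.0110 N (tension)
  F[2-4] = +2208.0418 N (tension)
  F[3-4] = -5075.1323 N (compression)
  Rx@0 = -6062.2600 N
  Ry@0 = -114.2301 N
  Ry@4 = +4569.6301 N

-5075.132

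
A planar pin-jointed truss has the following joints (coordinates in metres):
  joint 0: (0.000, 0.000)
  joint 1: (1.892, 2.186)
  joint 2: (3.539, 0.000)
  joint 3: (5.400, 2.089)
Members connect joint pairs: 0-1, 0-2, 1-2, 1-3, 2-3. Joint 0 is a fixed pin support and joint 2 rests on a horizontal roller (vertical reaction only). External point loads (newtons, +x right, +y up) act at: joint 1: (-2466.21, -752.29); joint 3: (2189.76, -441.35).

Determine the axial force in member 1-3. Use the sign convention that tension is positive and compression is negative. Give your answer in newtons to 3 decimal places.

N=4 nodes, M=5 members, R=3 reactions → 2N=8, M+R=8
member 0 (0-1): L=2.8911, (cx,cy)=(0.6544,0.7561)
member 1 (0-2): L=3.5390, (cx,cy)=(1.0000,0.0000)
member 2 (1-2): L=2.7370, (cx,cy)=(0.6018,-0.7987)
member 3 (1-3): L=3.5093, (cx,cy)=(0.9996,-0.0276)
member 4 (2-3): L=2.7977, (cx,cy)=(0.6652,0.7467)
solve A·x = −loads:
  F[0-1] = -461.2980 N (compression)
  F[0-2] = +25.4373 N (tension)
  F[1-2] = -592.4707 N (compression)
  F[1-3] = +2521.8069 N (tension)
  F[2-3] = -497.7318 N (compression)
  Rx@0 = +276.4500 N
  Ry@0 = +348.7979 N
  Ry@2 = +844.8421 N

2521.807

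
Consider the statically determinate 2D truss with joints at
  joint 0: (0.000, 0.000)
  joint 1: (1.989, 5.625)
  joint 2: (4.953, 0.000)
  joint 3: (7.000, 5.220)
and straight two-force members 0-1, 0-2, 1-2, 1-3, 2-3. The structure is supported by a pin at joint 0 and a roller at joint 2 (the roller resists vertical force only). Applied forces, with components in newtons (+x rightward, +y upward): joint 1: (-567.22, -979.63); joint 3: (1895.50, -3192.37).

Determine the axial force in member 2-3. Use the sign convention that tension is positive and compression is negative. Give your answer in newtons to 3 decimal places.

N=4 nodes, M=5 members, R=3 reactions → 2N=8, M+R=8
member 0 (0-1): L=5.9663, (cx,cy)=(0.3334,0.9428)
member 1 (0-2): L=4.9530, (cx,cy)=(1.0000,0.0000)
member 2 (1-2): L=6.3581, (cx,cy)=(0.4662,-0.8847)
member 3 (1-3): L=5.0273, (cx,cy)=(0.9967,-0.0806)
member 4 (2-3): L=5.6070, (cx,cy)=(0.3651,0.9310)
solve A·x = −loads:
  F[0-1] = +2213.2329 N (tension)
  F[0-2] = +590.4493 N (tension)
  F[1-2] = -3744.5969 N (compression)
  F[1-3] = +3060.6329 N (tension)
  F[2-3] = -3164.2110 N (compression)
  Rx@0 = -1328.2800 N
  Ry@0 = -2086.6254 N
  Ry@2 = +6258.6254 N

-3164.211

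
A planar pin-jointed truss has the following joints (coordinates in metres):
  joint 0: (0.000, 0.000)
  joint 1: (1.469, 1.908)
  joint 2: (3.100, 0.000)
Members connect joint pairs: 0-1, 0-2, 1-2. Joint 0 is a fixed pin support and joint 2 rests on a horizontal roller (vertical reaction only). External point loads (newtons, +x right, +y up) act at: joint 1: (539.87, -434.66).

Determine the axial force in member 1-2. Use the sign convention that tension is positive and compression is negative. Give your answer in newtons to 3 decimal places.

N=3 nodes, M=3 members, R=3 reactions → 2N=6, M+R=6
member 0 (0-1): L=2.4080, (cx,cy)=(0.6101,0.7924)
member 1 (0-2): L=3.1000, (cx,cy)=(1.0000,0.0000)
member 2 (1-2): L=2.5101, (cx,cy)=(0.6498,-0.7601)
solve A·x = −loads:
  F[0-1] = +130.7409 N (tension)
  F[0-2] = +460.1113 N (tension)
  F[1-2] = -708.1100 N (compression)
  Rx@0 = -539.8700 N
  Ry@0 = -103.5940 N
  Ry@2 = +538.2540 N

-708.110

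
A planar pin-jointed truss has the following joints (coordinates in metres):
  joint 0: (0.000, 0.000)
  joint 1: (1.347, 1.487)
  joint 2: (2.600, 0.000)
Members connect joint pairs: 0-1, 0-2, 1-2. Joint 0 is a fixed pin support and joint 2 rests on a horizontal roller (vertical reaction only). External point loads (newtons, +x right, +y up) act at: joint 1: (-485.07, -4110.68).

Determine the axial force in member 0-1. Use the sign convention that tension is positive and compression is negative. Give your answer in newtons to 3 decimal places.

-3047.295

N=3 nodes, M=3 members, R=3 reactions → 2N=6, M+R=6
member 0 (0-1): L=2.0064, (cx,cy)=(0.6714,0.7411)
member 1 (0-2): L=2.6000, (cx,cy)=(1.0000,0.0000)
member 2 (1-2): L=1.9445, (cx,cy)=(0.6444,-0.7647)
solve A·x = −loads:
  F[0-1] = -3047.2947 N (compression)
  F[0-2] = +1560.7524 N (tension)
  F[1-2] = -2422.1247 N (compression)
  Rx@0 = +485.0700 N
  Ry@0 = +2258.4543 N
  Ry@2 = +1852.2257 N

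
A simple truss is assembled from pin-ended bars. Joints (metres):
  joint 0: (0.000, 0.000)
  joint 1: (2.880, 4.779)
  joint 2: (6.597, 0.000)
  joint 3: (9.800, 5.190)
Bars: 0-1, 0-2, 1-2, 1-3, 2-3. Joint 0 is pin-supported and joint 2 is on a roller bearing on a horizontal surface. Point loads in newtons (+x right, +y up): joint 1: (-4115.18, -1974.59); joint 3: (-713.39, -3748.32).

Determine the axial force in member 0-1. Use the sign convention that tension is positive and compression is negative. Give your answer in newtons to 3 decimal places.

N=4 nodes, M=5 members, R=3 reactions → 2N=8, M+R=8
member 0 (0-1): L=5.5797, (cx,cy)=(0.5162,0.8565)
member 1 (0-2): L=6.5970, (cx,cy)=(1.0000,0.0000)
member 2 (1-2): L=6.0543, (cx,cy)=(0.6139,-0.7894)
member 3 (1-3): L=6.9322, (cx,cy)=(0.9982,0.0593)
member 4 (2-3): L=6.0988, (cx,cy)=(0.5252,0.8510)
solve A·x = −loads:
  F[0-1] = -3310.0239 N (compression)
  F[0-2] = -3120.0839 N (compression)
  F[1-2] = +1215.0044 N (tension)
  F[1-3] = +1663.6800 N (tension)
  F[2-3] = -4520.5792 N (compression)
  Rx@0 = +4828.5700 N
  Ry@0 = +2835.0192 N
  Ry@2 = +2887.8908 N

-3310.024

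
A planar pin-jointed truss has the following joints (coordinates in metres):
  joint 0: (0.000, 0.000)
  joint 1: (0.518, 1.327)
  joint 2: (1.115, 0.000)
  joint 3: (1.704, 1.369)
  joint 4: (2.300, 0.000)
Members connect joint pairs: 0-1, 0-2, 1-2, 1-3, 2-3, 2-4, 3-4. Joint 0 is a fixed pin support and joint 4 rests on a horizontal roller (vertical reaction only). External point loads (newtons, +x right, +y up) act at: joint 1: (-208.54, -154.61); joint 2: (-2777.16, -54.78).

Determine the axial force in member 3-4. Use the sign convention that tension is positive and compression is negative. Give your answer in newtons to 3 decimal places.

N=5 nodes, M=7 members, R=3 reactions → 2N=10, M+R=10
member 0 (0-1): L=1.4245, (cx,cy)=(0.3636,0.9315)
member 1 (0-2): L=1.1150, (cx,cy)=(1.0000,0.0000)
member 2 (1-2): L=1.4551, (cx,cy)=(0.4103,-0.9120)
member 3 (1-3): L=1.1867, (cx,cy)=(0.9994,0.0354)
member 4 (2-3): L=1.4903, (cx,cy)=(0.3952,0.9186)
member 5 (2-4): L=1.1850, (cx,cy)=(1.0000,0.0000)
member 6 (3-4): L=1.4931, (cx,cy)=(0.3992,-0.9169)
solve A·x = −loads:
  F[0-1] = -288.0504 N (compression)
  F[0-2] = -2880.9558 N (compression)
  F[1-2] = +126.7117 N (tension)
  F[1-3] = +51.8411 N (tension)
  F[2-3] = -66.1623 N (compression)
  F[2-4] = -25.6603 N (compression)
  F[3-4] = +64.2847 N (tension)
  Rx@0 = +2985.7000 N
  Ry@0 = +268.3313 N
  Ry@4 = -58.9413 N

64.285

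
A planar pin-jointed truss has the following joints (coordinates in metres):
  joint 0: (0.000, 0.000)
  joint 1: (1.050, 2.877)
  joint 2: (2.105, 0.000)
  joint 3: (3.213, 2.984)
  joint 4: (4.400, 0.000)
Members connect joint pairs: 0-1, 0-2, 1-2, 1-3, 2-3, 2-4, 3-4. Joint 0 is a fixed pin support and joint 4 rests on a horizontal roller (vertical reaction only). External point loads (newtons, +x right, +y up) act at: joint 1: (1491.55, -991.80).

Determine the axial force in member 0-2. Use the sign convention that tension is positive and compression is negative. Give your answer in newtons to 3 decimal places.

N=5 nodes, M=7 members, R=3 reactions → 2N=10, M+R=10
member 0 (0-1): L=3.0626, (cx,cy)=(0.3428,0.9394)
member 1 (0-2): L=2.1050, (cx,cy)=(1.0000,0.0000)
member 2 (1-2): L=3.0643, (cx,cy)=(0.3443,-0.9389)
member 3 (1-3): L=2.1656, (cx,cy)=(0.9988,0.0494)
member 4 (2-3): L=3.1831, (cx,cy)=(0.3481,0.9375)
member 5 (2-4): L=2.2950, (cx,cy)=(1.0000,0.0000)
member 6 (3-4): L=3.2114, (cx,cy)=(0.3696,-0.9292)
solve A·x = −loads:
  F[0-1] = +234.3535 N (tension)
  F[0-2] = +1411.2033 N (tension)
  F[1-2] = -1340.8975 N (compression)
  F[1-3] = -950.7157 N (compression)
  F[2-3] = +1342.9076 N (tension)
  F[2-4] = +482.0994 N (tension)
  F[3-4] = -1304.3168 N (compression)
  Rx@0 = -1491.5500 N
  Ry@0 = -220.1499 N
  Ry@4 = +1211.9499 N

1411.203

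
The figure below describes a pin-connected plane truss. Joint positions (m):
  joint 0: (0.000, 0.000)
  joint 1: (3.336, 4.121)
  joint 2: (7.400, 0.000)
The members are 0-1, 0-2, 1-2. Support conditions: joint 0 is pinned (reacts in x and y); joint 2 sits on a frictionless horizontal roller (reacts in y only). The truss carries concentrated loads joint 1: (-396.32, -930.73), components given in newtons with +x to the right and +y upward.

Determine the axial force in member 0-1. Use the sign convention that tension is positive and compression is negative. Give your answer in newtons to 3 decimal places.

-941.595

N=3 nodes, M=3 members, R=3 reactions → 2N=6, M+R=6
member 0 (0-1): L=5.3020, (cx,cy)=(0.6292,0.7772)
member 1 (0-2): L=7.4000, (cx,cy)=(1.0000,0.0000)
member 2 (1-2): L=5.7878, (cx,cy)=(0.7022,-0.7120)
solve A·x = −loads:
  F[0-1] = -941.5953 N (compression)
  F[0-2] = +196.1250 N (tension)
  F[1-2] = -279.3145 N (compression)
  Rx@0 = +396.3200 N
  Ry@0 = +731.8542 N
  Ry@2 = +198.8758 N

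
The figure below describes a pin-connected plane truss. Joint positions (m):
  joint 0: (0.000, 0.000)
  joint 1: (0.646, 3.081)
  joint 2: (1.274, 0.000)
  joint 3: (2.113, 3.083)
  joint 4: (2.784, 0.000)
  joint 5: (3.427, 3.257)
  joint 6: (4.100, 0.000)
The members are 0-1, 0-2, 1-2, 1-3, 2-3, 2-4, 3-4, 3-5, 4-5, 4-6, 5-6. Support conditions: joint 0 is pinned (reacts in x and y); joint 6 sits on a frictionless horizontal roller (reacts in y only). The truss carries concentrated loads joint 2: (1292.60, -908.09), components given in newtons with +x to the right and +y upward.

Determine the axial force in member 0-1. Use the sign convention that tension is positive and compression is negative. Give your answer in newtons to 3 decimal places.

N=7 nodes, M=11 members, R=3 reactions → 2N=14, M+R=14
member 0 (0-1): L=3.1480, (cx,cy)=(0.2052,0.9787)
member 1 (0-2): L=1.2740, (cx,cy)=(1.0000,0.0000)
member 2 (1-2): L=3.1444, (cx,cy)=(0.1997,-0.9799)
member 3 (1-3): L=1.4670, (cx,cy)=(1.0000,0.0014)
member 4 (2-3): L=3.1951, (cx,cy)=(0.2626,0.9649)
member 5 (2-4): L=1.5100, (cx,cy)=(1.0000,0.0000)
member 6 (3-4): L=3.1552, (cx,cy)=(0.2127,-0.9771)
member 7 (3-5): L=1.3255, (cx,cy)=(0.9913,0.1313)
member 8 (4-5): L=3.3199, (cx,cy)=(0.1937,0.9811)
member 9 (4-6): L=1.3160, (cx,cy)=(1.0000,0.0000)
member 10 (5-6): L=3.3258, (cx,cy)=(0.2024,-0.9793)
solve A·x = −loads:
  F[0-1] = -639.5281 N (compression)
  F[0-2] = +1423.8375 N (tension)
  F[1-2] = +638.4277 N (tension)
  F[1-3] = -258.7466 N (compression)
  F[2-3] = +292.8000 N (tension)
  F[2-4] = +181.8607 N (tension)
  F[3-4] = -304.6440 N (compression)
  F[3-5] = -118.0951 N (compression)
  F[4-5] = +303.4207 N (tension)
  F[4-6] = +58.3058 N (tension)
  F[5-6] = -288.1333 N (compression)
  Rx@0 = -1292.6000 N
  Ry@0 = +625.9176 N
  Ry@6 = +282.1724 N

-639.528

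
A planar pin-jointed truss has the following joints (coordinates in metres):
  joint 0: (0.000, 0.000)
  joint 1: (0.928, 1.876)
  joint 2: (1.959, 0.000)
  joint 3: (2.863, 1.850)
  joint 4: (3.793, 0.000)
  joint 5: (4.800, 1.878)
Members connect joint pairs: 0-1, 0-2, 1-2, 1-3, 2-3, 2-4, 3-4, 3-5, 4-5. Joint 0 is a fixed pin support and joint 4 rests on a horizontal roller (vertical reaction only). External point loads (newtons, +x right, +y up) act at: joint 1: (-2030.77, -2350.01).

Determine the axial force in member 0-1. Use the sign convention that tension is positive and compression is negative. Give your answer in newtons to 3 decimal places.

-3100.937

N=6 nodes, M=9 members, R=3 reactions → 2N=12, M+R=12
member 0 (0-1): L=2.0930, (cx,cy)=(0.4434,0.8963)
member 1 (0-2): L=1.9590, (cx,cy)=(1.0000,0.0000)
member 2 (1-2): L=2.1406, (cx,cy)=(0.4816,-0.8764)
member 3 (1-3): L=1.9352, (cx,cy)=(0.9999,-0.0134)
member 4 (2-3): L=2.0591, (cx,cy)=(0.4390,0.8985)
member 5 (2-4): L=1.8340, (cx,cy)=(1.0000,0.0000)
member 6 (3-4): L=2.0706, (cx,cy)=(0.4491,-0.8935)
member 7 (3-5): L=1.9372, (cx,cy)=(0.9999,0.0145)
member 8 (4-5): L=2.1309, (cx,cy)=(0.4726,0.8813)
solve A·x = −loads:
  F[0-1] = -3100.9366 N (compression)
  F[0-2] = -655.8544 N (compression)
  F[1-2] = +483.5492 N (tension)
  F[1-3] = +422.9999 N (tension)
  F[2-3] = -471.6574 N (compression)
  F[2-4] = -215.8872 N (compression)
  F[3-4] = +480.6632 N (tension)
  F[3-5] = +0.0000 N (tension)
  F[4-5] = -0.0000 N (compression)
  Rx@0 = +2030.7700 N
  Ry@0 = +2779.4630 N
  Ry@4 = -429.4530 N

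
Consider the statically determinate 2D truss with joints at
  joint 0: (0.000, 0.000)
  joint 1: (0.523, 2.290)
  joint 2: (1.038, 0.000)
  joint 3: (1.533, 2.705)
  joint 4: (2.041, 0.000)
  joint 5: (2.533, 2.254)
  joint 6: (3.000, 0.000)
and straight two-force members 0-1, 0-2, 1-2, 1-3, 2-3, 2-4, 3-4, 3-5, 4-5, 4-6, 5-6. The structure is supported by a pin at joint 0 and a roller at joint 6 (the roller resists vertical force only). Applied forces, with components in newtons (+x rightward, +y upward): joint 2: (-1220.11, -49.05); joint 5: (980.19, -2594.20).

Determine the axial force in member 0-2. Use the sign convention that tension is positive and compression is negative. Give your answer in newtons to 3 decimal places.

N=7 nodes, M=11 members, R=3 reactions → 2N=14, M+R=14
member 0 (0-1): L=2.3490, (cx,cy)=(0.2227,0.9749)
member 1 (0-2): L=1.0380, (cx,cy)=(1.0000,0.0000)
member 2 (1-2): L=2.3472, (cx,cy)=(0.2194,-0.9756)
member 3 (1-3): L=1.0919, (cx,cy)=(0.9250,0.3801)
member 4 (2-3): L=2.7499, (cx,cy)=(0.1800,0.9837)
member 5 (2-4): L=1.0030, (cx,cy)=(1.0000,0.0000)
member 6 (3-4): L=2.7523, (cx,cy)=(0.1846,-0.9828)
member 7 (3-5): L=1.0970, (cx,cy)=(0.9116,-0.4111)
member 8 (4-5): L=2.3071, (cx,cy)=(0.2133,0.9770)
member 9 (4-6): L=0.9590, (cx,cy)=(1.0000,0.0000)
member 10 (5-6): L=2.3019, (cx,cy)=(0.2029,-0.9792)
solve A·x = −loads:
  F[0-1] = +308.2786 N (tension)
  F[0-2] = -308.5587 N (compression)
  F[1-2] = -255.5270 N (compression)
  F[1-3] = +134.8207 N (tension)
  F[2-3] = +303.3048 N (tension)
  F[2-4] = +800.8895 N (tension)
  F[3-4] = -478.5086 N (compression)
  F[3-5] = +293.5789 N (tension)
  F[4-5] = +481.3603 N (tension)
  F[4-6] = +609.9157 N (tension)
  F[5-6] = -3006.3097 N (compression)
  Rx@0 = +239.9200 N
  Ry@0 = -300.5403 N
  Ry@6 = +2943.7903 N

-308.559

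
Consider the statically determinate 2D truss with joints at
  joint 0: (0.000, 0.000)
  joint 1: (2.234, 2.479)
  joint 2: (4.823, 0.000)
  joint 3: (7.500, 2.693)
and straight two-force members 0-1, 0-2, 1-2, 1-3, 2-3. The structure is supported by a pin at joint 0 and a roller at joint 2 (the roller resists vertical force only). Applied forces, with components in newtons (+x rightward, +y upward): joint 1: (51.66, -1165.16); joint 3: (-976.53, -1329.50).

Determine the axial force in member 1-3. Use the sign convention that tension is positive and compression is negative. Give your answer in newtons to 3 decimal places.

N=4 nodes, M=5 members, R=3 reactions → 2N=8, M+R=8
member 0 (0-1): L=3.3371, (cx,cy)=(0.6694,0.7429)
member 1 (0-2): L=4.8230, (cx,cy)=(1.0000,0.0000)
member 2 (1-2): L=3.5845, (cx,cy)=(0.7223,-0.6916)
member 3 (1-3): L=5.2703, (cx,cy)=(0.9992,0.0406)
member 4 (2-3): L=3.7972, (cx,cy)=(0.7050,0.7092)
solve A·x = −loads:
  F[0-1] = -546.8475 N (compression)
  F[0-2] = -558.7858 N (compression)
  F[1-2] = -1076.2268 N (compression)
  F[1-3] = +359.8943 N (tension)
  F[2-3] = -1895.2249 N (compression)
  Rx@0 = +924.8700 N
  Ry@0 = +406.2322 N
  Ry@2 = +2088.4278 N

359.894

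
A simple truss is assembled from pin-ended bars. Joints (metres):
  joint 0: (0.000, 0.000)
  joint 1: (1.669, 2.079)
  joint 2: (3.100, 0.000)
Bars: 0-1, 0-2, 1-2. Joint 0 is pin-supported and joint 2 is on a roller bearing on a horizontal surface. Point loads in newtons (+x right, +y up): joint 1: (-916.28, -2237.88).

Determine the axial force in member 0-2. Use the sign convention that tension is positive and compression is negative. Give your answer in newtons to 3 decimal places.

N=3 nodes, M=3 members, R=3 reactions → 2N=6, M+R=6
member 0 (0-1): L=2.6660, (cx,cy)=(0.6260,0.7798)
member 1 (0-2): L=3.1000, (cx,cy)=(1.0000,0.0000)
member 2 (1-2): L=2.5239, (cx,cy)=(0.5670,-0.8237)
solve A·x = −loads:
  F[0-1] = -2112.7461 N (compression)
  F[0-2] = +406.3427 N (tension)
  F[1-2] = -716.6756 N (compression)
  Rx@0 = +916.2800 N
  Ry@0 = +1647.5330 N
  Ry@2 = +590.3470 N

406.343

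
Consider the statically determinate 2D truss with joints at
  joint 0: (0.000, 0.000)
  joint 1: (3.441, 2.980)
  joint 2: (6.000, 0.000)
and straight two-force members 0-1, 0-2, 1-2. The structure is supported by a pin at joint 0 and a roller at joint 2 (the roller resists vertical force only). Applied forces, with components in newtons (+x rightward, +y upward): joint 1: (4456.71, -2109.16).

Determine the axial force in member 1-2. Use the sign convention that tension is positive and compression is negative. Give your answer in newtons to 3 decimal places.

N=3 nodes, M=3 members, R=3 reactions → 2N=6, M+R=6
member 0 (0-1): L=4.5520, (cx,cy)=(0.7559,0.6547)
member 1 (0-2): L=6.0000, (cx,cy)=(1.0000,0.0000)
member 2 (1-2): L=3.9280, (cx,cy)=(0.6515,-0.7587)
solve A·x = −loads:
  F[0-1] = +2007.0779 N (tension)
  F[0-2] = +2939.5032 N (tension)
  F[1-2] = -4512.0184 N (compression)
  Rx@0 = -4456.7100 N
  Ry@0 = -1313.9426 N
  Ry@2 = +3423.1026 N

-4512.018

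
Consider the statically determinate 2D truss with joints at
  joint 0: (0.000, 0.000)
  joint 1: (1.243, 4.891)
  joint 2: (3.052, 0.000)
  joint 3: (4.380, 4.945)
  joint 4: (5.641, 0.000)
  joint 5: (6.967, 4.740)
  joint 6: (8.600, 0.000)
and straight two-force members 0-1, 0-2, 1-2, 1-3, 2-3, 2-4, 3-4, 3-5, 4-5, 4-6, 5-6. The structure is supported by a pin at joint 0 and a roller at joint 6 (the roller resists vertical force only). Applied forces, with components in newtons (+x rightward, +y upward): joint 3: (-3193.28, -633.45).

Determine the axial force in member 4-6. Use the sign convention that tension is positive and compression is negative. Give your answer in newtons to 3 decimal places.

N=7 nodes, M=11 members, R=3 reactions → 2N=14, M+R=14
member 0 (0-1): L=5.0465, (cx,cy)=(0.2463,0.9692)
member 1 (0-2): L=3.0520, (cx,cy)=(1.0000,0.0000)
member 2 (1-2): L=5.2148, (cx,cy)=(0.3469,-0.9379)
member 3 (1-3): L=3.1375, (cx,cy)=(0.9999,0.0172)
member 4 (2-3): L=5.1202, (cx,cy)=(0.2594,0.9658)
member 5 (2-4): L=2.5890, (cx,cy)=(1.0000,0.0000)
member 6 (3-4): L=5.1032, (cx,cy)=(0.2471,-0.9690)
member 7 (3-5): L=2.5951, (cx,cy)=(0.9969,-0.0790)
member 8 (4-5): L=4.9220, (cx,cy)=(0.2694,0.9630)
member 9 (4-6): L=2.9590, (cx,cy)=(1.0000,0.0000)
member 10 (5-6): L=5.0134, (cx,cy)=(0.3257,-0.9455)
solve A·x = −loads:
  F[0-1] = -2215.2171 N (compression)
  F[0-2] = -2647.6489 N (compression)
  F[1-2] = +2264.6810 N (tension)
  F[1-3] = -1331.4368 N (compression)
  F[2-3] = -2199.3140 N (compression)
  F[2-4] = -1291.6174 N (compression)
  F[3-4] = +1486.3627 N (tension)
  F[3-5] = +927.2384 N (tension)
  F[4-5] = -1495.5666 N (compression)
  F[4-6] = -521.4295 N (compression)
  F[5-6] = +1600.8206 N (tension)
  Rx@0 = +3193.2800 N
  Ry@0 = +2146.9684 N
  Ry@6 = -1513.5184 N

-521.429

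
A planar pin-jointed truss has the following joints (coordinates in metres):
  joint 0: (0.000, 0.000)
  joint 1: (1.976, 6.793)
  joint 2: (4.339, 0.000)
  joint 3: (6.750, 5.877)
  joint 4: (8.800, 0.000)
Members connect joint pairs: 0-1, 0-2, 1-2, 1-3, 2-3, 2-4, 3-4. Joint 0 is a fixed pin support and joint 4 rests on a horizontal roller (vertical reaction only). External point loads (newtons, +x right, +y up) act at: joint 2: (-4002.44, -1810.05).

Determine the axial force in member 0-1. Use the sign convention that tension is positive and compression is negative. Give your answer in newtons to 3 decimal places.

-955.604

N=5 nodes, M=7 members, R=3 reactions → 2N=10, M+R=10
member 0 (0-1): L=7.0746, (cx,cy)=(0.2793,0.9602)
member 1 (0-2): L=4.3390, (cx,cy)=(1.0000,0.0000)
member 2 (1-2): L=7.1923, (cx,cy)=(0.3285,-0.9445)
member 3 (1-3): L=4.8611, (cx,cy)=(0.9821,-0.1884)
member 4 (2-3): L=6.3523, (cx,cy)=(0.3795,0.9252)
member 5 (2-4): L=4.4610, (cx,cy)=(1.0000,0.0000)
member 6 (3-4): L=6.2243, (cx,cy)=(0.3294,-0.9442)
solve A·x = −loads:
  F[0-1] = -955.6042 N (compression)
  F[0-2] = -3735.5296 N (compression)
  F[1-2] = +1099.0831 N (tension)
  F[1-3] = -639.4671 N (compression)
  F[2-3] = +834.4169 N (tension)
  F[2-4] = +311.3119 N (tension)
  F[3-4] = -945.2154 N (compression)
  Rx@0 = +4002.4400 N
  Ry@0 = +917.5719 N
  Ry@4 = +892.4781 N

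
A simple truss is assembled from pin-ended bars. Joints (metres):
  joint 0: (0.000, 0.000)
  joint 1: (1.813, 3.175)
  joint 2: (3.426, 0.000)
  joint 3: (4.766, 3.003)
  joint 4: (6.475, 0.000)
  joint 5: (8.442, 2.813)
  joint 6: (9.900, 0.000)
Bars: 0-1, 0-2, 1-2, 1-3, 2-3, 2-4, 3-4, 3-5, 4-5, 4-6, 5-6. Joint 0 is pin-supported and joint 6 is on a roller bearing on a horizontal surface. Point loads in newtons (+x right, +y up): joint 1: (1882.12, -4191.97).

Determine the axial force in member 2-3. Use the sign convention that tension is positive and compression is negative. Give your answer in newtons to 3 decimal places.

1317.838

N=7 nodes, M=11 members, R=3 reactions → 2N=14, M+R=14
member 0 (0-1): L=3.6562, (cx,cy)=(0.4959,0.8684)
member 1 (0-2): L=3.4260, (cx,cy)=(1.0000,0.0000)
member 2 (1-2): L=3.5612, (cx,cy)=(0.4529,-0.8915)
member 3 (1-3): L=2.9580, (cx,cy)=(0.9983,-0.0581)
member 4 (2-3): L=3.2884, (cx,cy)=(0.4075,0.9132)
member 5 (2-4): L=3.0490, (cx,cy)=(1.0000,0.0000)
member 6 (3-4): L=3.4552, (cx,cy)=(0.4946,-0.8691)
member 7 (3-5): L=3.6809, (cx,cy)=(0.9987,-0.0516)
member 8 (4-5): L=3.4325, (cx,cy)=(0.5731,0.8195)
member 9 (4-6): L=3.4250, (cx,cy)=(1.0000,0.0000)
member 10 (5-6): L=3.1684, (cx,cy)=(0.4602,-0.8878)
solve A·x = −loads:
  F[0-1] = -3248.1546 N (compression)
  F[0-2] = +3492.7948 N (tension)
  F[1-2] = -1349.8602 N (compression)
  F[1-3] = -2886.2825 N (compression)
  F[2-3] = +1317.8376 N (tension)
  F[2-4] = +2344.3902 N (tension)
  F[3-4] = -1481.9714 N (compression)
  F[3-5] = -1613.5419 N (compression)
  F[4-5] = +1571.6566 N (tension)
  F[4-6] = +710.7505 N (tension)
  F[5-6] = -1544.5397 N (compression)
  Rx@0 = -1882.1200 N
  Ry@0 = +2820.6798 N
  Ry@6 = +1371.2902 N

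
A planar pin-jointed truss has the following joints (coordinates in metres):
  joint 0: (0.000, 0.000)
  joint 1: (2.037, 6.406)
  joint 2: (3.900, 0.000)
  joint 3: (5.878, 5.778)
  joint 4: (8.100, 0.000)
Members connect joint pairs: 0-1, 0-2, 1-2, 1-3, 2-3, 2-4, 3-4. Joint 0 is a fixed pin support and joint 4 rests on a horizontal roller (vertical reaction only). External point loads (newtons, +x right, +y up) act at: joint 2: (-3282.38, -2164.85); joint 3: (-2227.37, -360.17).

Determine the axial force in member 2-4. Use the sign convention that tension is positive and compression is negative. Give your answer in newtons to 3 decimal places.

-109.660

N=5 nodes, M=7 members, R=3 reactions → 2N=10, M+R=10
member 0 (0-1): L=6.7221, (cx,cy)=(0.3030,0.9530)
member 1 (0-2): L=3.9000, (cx,cy)=(1.0000,0.0000)
member 2 (1-2): L=6.6714, (cx,cy)=(0.2793,-0.9602)
member 3 (1-3): L=3.8920, (cx,cy)=(0.9869,-0.1614)
member 4 (2-3): L=6.1072, (cx,cy)=(0.3239,0.9461)
member 5 (2-4): L=4.2000, (cx,cy)=(1.0000,0.0000)
member 6 (3-4): L=6.1905, (cx,cy)=(0.3589,-0.9334)
solve A·x = −loads:
  F[0-1] = -2948.8267 N (compression)
  F[0-2] = -4616.1620 N (compression)
  F[1-2] = +3232.4542 N (tension)
  F[1-3] = -1820.1066 N (compression)
  F[2-3] = -992.5087 N (compression)
  F[2-4] = -109.6595 N (compression)
  F[3-4] = +305.5130 N (tension)
  Rx@0 = +5509.7500 N
  Ry@0 = +2810.1743 N
  Ry@4 = -285.1543 N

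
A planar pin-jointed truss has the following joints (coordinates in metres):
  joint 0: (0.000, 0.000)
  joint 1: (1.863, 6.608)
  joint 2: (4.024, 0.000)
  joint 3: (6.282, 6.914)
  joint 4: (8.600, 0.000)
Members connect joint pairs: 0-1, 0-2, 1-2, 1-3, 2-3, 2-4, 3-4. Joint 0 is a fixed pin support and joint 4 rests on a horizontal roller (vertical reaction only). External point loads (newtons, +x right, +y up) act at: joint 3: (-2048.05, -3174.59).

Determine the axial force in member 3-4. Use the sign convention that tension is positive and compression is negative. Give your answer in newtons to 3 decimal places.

-709.173

N=5 nodes, M=7 members, R=3 reactions → 2N=10, M+R=10
member 0 (0-1): L=6.8656, (cx,cy)=(0.2714,0.9625)
member 1 (0-2): L=4.0240, (cx,cy)=(1.0000,0.0000)
member 2 (1-2): L=6.9524, (cx,cy)=(0.3108,-0.9505)
member 3 (1-3): L=4.4296, (cx,cy)=(0.9976,0.0691)
member 4 (2-3): L=7.2734, (cx,cy)=(0.3104,0.9506)
member 5 (2-4): L=4.5760, (cx,cy)=(1.0000,0.0000)
member 6 (3-4): L=7.2922, (cx,cy)=(0.3179,-0.9481)
solve A·x = −loads:
  F[0-1] = -2599.7422 N (compression)
  F[0-2] = -1342.6024 N (compression)
  F[1-2] = +2524.0493 N (tension)
  F[1-3] = -1493.5630 N (compression)
  F[2-3] = -2523.7184 N (compression)
  F[2-4] = +225.4268 N (tension)
  F[3-4] = -709.1727 N (compression)
  Rx@0 = +2048.0500 N
  Ry@0 = +2502.1997 N
  Ry@4 = +672.3903 N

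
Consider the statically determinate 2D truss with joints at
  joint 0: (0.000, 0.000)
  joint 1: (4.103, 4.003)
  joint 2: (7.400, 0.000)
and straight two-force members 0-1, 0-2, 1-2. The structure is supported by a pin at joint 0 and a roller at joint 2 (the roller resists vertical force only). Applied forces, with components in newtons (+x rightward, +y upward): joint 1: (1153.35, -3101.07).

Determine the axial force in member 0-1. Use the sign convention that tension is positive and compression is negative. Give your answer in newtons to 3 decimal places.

N=3 nodes, M=3 members, R=3 reactions → 2N=6, M+R=6
member 0 (0-1): L=5.7322, (cx,cy)=(0.7158,0.6983)
member 1 (0-2): L=7.4000, (cx,cy)=(1.0000,0.0000)
member 2 (1-2): L=5.1860, (cx,cy)=(0.6358,-0.7719)
solve A·x = −loads:
  F[0-1] = -1085.0915 N (compression)
  F[0-2] = +1930.0320 N (tension)
  F[1-2] = -3035.8131 N (compression)
  Rx@0 = -1153.3500 N
  Ry@0 = +757.7524 N
  Ry@2 = +2343.3176 N

-1085.092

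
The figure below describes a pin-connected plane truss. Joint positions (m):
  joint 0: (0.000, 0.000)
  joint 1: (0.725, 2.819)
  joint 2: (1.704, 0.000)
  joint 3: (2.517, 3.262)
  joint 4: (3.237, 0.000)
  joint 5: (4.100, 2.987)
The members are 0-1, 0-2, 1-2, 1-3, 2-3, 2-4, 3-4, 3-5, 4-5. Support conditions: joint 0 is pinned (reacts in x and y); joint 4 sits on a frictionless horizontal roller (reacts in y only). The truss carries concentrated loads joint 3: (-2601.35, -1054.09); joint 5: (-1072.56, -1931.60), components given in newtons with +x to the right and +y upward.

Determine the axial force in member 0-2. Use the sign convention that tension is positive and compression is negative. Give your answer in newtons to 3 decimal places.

-2817.322

N=6 nodes, M=9 members, R=3 reactions → 2N=12, M+R=12
member 0 (0-1): L=2.9107, (cx,cy)=(0.2491,0.9685)
member 1 (0-2): L=1.7040, (cx,cy)=(1.0000,0.0000)
member 2 (1-2): L=2.9842, (cx,cy)=(0.3281,-0.9447)
member 3 (1-3): L=1.8459, (cx,cy)=(0.9708,0.2400)
member 4 (2-3): L=3.3618, (cx,cy)=(0.2418,0.9703)
member 5 (2-4): L=1.5330, (cx,cy)=(1.0000,0.0000)
member 6 (3-4): L=3.3405, (cx,cy)=(0.2155,-0.9765)
member 7 (3-5): L=1.6067, (cx,cy)=(0.9852,-0.1712)
member 8 (4-5): L=3.1092, (cx,cy)=(0.2776,0.9607)
solve A·x = −loads:
  F[0-1] = -3439.0366 N (compression)
  F[0-2] = -2817.3221 N (compression)
  F[1-2] = +3040.5801 N (tension)
  F[1-3] = -1909.9123 N (compression)
  F[2-3] = -2960.1648 N (compression)
  F[2-4] = -1103.9387 N (compression)
  F[3-4] = +2418.5100 N (tension)
  F[3-5] = -497.2336 N (compression)
  F[4-5] = -2099.1895 N (compression)
  Rx@0 = +3673.9100 N
  Ry@0 = +3330.6501 N
  Ry@4 = -344.9601 N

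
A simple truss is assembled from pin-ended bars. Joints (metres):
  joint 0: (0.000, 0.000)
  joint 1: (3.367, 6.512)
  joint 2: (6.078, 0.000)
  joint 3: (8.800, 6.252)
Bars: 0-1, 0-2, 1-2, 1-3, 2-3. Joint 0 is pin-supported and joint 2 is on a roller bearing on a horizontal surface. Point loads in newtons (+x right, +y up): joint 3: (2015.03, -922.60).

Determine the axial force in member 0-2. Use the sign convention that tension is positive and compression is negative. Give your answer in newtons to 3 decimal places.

729.708

N=4 nodes, M=5 members, R=3 reactions → 2N=8, M+R=8
member 0 (0-1): L=7.3310, (cx,cy)=(0.4593,0.8883)
member 1 (0-2): L=6.0780, (cx,cy)=(1.0000,0.0000)
member 2 (1-2): L=7.0538, (cx,cy)=(0.3843,-0.9232)
member 3 (1-3): L=5.4392, (cx,cy)=(0.9989,-0.0478)
member 4 (2-3): L=6.8189, (cx,cy)=(0.3992,0.9169)
solve A·x = −loads:
  F[0-1] = +2798.5244 N (tension)
  F[0-2] = +729.7080 N (tension)
  F[1-2] = -2815.4315 N (compression)
  F[1-3] = +2370.0960 N (tension)
  F[2-3] = -882.6852 N (compression)
  Rx@0 = -2015.0300 N
  Ry@0 = -2485.8975 N
  Ry@2 = +3408.4975 N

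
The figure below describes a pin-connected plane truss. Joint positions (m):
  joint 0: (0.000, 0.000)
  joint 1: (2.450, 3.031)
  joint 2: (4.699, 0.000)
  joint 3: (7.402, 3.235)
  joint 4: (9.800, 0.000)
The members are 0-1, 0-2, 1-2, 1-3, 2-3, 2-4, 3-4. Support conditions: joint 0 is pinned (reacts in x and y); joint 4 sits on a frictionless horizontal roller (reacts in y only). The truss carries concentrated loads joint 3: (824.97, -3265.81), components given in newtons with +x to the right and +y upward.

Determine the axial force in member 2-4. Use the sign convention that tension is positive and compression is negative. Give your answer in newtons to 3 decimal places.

2030.339

N=5 nodes, M=7 members, R=3 reactions → 2N=10, M+R=10
member 0 (0-1): L=3.8974, (cx,cy)=(0.6286,0.7777)
member 1 (0-2): L=4.6990, (cx,cy)=(1.0000,0.0000)
member 2 (1-2): L=3.7742, (cx,cy)=(0.5959,-0.8031)
member 3 (1-3): L=4.9562, (cx,cy)=(0.9992,0.0412)
member 4 (2-3): L=4.2156, (cx,cy)=(0.6412,0.7674)
member 5 (2-4): L=5.1010, (cx,cy)=(1.0000,0.0000)
member 6 (3-4): L=4.0269, (cx,cy)=(0.5955,-0.8034)
solve A·x = −loads:
  F[0-1] = -677.3772 N (compression)
  F[0-2] = +1250.7894 N (tension)
  F[1-2] = +615.3270 N (tension)
  F[1-3] = -793.1526 N (compression)
  F[2-3] = -643.9442 N (compression)
  F[2-4] = +2030.3392 N (tension)
  F[3-4] = -3409.4657 N (compression)
  Rx@0 = -824.9700 N
  Ry@0 = +526.7994 N
  Ry@4 = +2739.0106 N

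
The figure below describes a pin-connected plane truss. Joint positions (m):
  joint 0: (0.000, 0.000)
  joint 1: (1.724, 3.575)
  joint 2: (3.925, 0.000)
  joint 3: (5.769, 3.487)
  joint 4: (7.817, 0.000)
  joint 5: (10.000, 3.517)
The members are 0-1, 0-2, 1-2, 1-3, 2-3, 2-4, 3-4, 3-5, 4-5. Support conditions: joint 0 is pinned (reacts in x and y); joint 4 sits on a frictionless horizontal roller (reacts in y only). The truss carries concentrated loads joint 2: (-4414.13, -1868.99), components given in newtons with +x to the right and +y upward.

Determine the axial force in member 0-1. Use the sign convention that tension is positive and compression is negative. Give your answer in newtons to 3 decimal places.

-1033.100

N=6 nodes, M=9 members, R=3 reactions → 2N=12, M+R=12
member 0 (0-1): L=3.9690, (cx,cy)=(0.4344,0.9007)
member 1 (0-2): L=3.9250, (cx,cy)=(1.0000,0.0000)
member 2 (1-2): L=4.1982, (cx,cy)=(0.5243,-0.8516)
member 3 (1-3): L=4.0460, (cx,cy)=(0.9998,-0.0218)
member 4 (2-3): L=3.9446, (cx,cy)=(0.4675,0.8840)
member 5 (2-4): L=3.8920, (cx,cy)=(1.0000,0.0000)
member 6 (3-4): L=4.0439, (cx,cy)=(0.5064,-0.8623)
member 7 (3-5): L=4.2311, (cx,cy)=(1.0000,0.0071)
member 8 (4-5): L=4.1394, (cx,cy)=(0.5274,0.8496)
solve A·x = −loads:
  F[0-1] = -1033.1004 N (compression)
  F[0-2] = -3965.3837 N (compression)
  F[1-2] = +1119.2247 N (tension)
  F[1-3] = -1035.7675 N (compression)
  F[2-3] = +1036.0952 N (tension)
  F[2-4] = +551.1687 N (tension)
  F[3-4] = -1088.3274 N (compression)
  F[3-5] = -0.0000 N (compression)
  F[4-5] = +0.0000 N (tension)
  Rx@0 = +4414.1300 N
  Ry@0 = +930.5500 N
  Ry@4 = +938.4400 N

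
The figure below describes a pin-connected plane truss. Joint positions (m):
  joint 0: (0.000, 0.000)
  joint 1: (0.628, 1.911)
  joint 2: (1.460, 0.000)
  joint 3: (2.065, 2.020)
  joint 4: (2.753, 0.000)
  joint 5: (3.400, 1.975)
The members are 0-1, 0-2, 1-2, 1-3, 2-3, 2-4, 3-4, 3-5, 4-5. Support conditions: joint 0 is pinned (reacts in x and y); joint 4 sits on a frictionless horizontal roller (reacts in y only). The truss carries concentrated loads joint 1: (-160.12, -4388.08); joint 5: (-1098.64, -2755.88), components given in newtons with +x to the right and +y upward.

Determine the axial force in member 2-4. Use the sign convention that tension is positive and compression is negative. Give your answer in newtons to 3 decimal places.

N=6 nodes, M=9 members, R=3 reactions → 2N=12, M+R=12
member 0 (0-1): L=2.0115, (cx,cy)=(0.3122,0.9500)
member 1 (0-2): L=1.4600, (cx,cy)=(1.0000,0.0000)
member 2 (1-2): L=2.0843, (cx,cy)=(0.3992,-0.9169)
member 3 (1-3): L=1.4411, (cx,cy)=(0.9971,0.0756)
member 4 (2-3): L=2.1087, (cx,cy)=(0.2869,0.9580)
member 5 (2-4): L=1.2930, (cx,cy)=(1.0000,0.0000)
member 6 (3-4): L=2.1340, (cx,cy)=(0.3224,-0.9466)
member 7 (3-5): L=1.3358, (cx,cy)=(0.9994,-0.0337)
member 8 (4-5): L=2.0783, (cx,cy)=(0.3113,0.9503)
solve A·x = −loads:
  F[0-1] = -3830.1717 N (compression)
  F[0-2] = -62.9874 N (compression)
  F[1-2] = -874.1044 N (compression)
  F[1-3] = -688.6984 N (compression)
  F[2-3] = +836.6156 N (tension)
  F[2-4] = -651.9501 N (compression)
  F[3-4] = -784.7263 N (compression)
  F[3-5] = -193.7989 N (compression)
  F[4-5] = -2906.8607 N (compression)
  Rx@0 = +1258.7600 N
  Ry@0 = +3638.7283 N
  Ry@4 = +3505.2317 N

-651.950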